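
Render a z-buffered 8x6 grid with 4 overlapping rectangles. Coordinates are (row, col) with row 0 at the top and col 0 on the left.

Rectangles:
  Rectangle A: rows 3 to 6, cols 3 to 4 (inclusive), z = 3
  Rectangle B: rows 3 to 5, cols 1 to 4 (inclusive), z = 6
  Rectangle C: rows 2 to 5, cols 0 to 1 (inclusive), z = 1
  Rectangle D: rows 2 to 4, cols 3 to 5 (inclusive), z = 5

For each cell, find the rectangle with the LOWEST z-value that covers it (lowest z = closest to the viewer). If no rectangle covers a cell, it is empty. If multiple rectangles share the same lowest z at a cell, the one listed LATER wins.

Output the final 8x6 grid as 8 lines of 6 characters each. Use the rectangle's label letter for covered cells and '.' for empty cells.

......
......
CC.DDD
CCBAAD
CCBAAD
CCBAA.
...AA.
......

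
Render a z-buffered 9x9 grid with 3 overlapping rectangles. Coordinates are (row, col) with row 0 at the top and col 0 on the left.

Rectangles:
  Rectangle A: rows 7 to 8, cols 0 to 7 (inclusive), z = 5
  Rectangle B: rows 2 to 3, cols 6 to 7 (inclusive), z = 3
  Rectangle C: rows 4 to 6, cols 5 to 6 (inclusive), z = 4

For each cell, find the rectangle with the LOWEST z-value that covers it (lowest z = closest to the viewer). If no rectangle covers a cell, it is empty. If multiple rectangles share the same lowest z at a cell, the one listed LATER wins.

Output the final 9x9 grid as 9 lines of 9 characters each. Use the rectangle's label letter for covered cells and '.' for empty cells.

.........
.........
......BB.
......BB.
.....CC..
.....CC..
.....CC..
AAAAAAAA.
AAAAAAAA.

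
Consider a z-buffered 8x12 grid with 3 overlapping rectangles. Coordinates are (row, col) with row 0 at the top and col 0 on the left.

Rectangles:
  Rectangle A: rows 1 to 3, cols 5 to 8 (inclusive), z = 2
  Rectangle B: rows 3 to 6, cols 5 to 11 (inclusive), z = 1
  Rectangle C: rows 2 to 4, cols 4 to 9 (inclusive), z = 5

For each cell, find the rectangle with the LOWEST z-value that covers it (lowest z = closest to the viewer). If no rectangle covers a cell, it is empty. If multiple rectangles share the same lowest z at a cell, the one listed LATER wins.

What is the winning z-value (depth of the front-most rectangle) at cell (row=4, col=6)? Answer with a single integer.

Check cell (4,6):
  A: rows 1-3 cols 5-8 -> outside (row miss)
  B: rows 3-6 cols 5-11 z=1 -> covers; best now B (z=1)
  C: rows 2-4 cols 4-9 z=5 -> covers; best now B (z=1)
Winner: B at z=1

Answer: 1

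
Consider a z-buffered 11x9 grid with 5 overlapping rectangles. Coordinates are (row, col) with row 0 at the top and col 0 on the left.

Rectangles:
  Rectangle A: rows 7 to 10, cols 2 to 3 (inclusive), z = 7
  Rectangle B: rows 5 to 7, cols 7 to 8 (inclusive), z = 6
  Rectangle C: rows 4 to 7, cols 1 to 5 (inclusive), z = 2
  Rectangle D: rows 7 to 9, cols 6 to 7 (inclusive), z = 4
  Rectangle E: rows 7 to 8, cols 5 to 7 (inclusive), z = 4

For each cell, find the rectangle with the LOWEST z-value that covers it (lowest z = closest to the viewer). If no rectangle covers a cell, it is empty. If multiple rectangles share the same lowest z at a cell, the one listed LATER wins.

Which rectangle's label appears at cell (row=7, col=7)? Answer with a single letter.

Answer: E

Derivation:
Check cell (7,7):
  A: rows 7-10 cols 2-3 -> outside (col miss)
  B: rows 5-7 cols 7-8 z=6 -> covers; best now B (z=6)
  C: rows 4-7 cols 1-5 -> outside (col miss)
  D: rows 7-9 cols 6-7 z=4 -> covers; best now D (z=4)
  E: rows 7-8 cols 5-7 z=4 -> covers; best now E (z=4)
Winner: E at z=4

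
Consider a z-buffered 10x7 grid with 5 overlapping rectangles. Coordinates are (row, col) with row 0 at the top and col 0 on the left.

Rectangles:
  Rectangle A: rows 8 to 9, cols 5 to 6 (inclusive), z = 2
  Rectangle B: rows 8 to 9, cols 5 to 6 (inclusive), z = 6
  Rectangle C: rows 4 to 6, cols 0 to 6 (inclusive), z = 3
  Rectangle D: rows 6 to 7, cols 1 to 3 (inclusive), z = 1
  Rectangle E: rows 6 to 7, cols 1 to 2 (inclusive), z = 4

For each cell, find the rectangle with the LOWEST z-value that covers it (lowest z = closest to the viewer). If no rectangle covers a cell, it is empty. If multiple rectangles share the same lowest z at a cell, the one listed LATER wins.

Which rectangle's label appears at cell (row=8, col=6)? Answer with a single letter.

Answer: A

Derivation:
Check cell (8,6):
  A: rows 8-9 cols 5-6 z=2 -> covers; best now A (z=2)
  B: rows 8-9 cols 5-6 z=6 -> covers; best now A (z=2)
  C: rows 4-6 cols 0-6 -> outside (row miss)
  D: rows 6-7 cols 1-3 -> outside (row miss)
  E: rows 6-7 cols 1-2 -> outside (row miss)
Winner: A at z=2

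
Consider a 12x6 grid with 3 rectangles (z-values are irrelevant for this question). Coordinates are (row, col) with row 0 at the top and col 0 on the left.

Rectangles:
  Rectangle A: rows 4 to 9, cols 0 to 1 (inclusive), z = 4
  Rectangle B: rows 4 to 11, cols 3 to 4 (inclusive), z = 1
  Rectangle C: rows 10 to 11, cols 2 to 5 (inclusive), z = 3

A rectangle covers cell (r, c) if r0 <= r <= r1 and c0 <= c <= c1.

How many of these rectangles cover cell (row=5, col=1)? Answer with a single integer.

Answer: 1

Derivation:
Check cell (5,1):
  A: rows 4-9 cols 0-1 -> covers
  B: rows 4-11 cols 3-4 -> outside (col miss)
  C: rows 10-11 cols 2-5 -> outside (row miss)
Count covering = 1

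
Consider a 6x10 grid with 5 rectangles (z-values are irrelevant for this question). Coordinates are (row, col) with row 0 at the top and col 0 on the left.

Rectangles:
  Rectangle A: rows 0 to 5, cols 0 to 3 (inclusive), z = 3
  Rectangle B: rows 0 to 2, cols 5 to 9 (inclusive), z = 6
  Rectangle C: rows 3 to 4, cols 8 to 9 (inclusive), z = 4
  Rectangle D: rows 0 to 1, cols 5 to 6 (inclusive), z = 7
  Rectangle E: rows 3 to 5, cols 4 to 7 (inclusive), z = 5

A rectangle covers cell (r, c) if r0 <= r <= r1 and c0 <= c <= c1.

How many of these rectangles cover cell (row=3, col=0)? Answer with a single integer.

Check cell (3,0):
  A: rows 0-5 cols 0-3 -> covers
  B: rows 0-2 cols 5-9 -> outside (row miss)
  C: rows 3-4 cols 8-9 -> outside (col miss)
  D: rows 0-1 cols 5-6 -> outside (row miss)
  E: rows 3-5 cols 4-7 -> outside (col miss)
Count covering = 1

Answer: 1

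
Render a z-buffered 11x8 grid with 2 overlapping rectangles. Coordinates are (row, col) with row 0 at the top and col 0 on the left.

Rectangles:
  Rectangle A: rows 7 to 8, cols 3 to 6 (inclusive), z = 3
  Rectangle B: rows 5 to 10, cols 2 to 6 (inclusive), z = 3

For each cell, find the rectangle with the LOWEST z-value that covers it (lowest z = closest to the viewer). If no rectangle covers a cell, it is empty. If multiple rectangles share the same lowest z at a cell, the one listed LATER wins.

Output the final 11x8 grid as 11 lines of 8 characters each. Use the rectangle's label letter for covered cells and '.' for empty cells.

........
........
........
........
........
..BBBBB.
..BBBBB.
..BBBBB.
..BBBBB.
..BBBBB.
..BBBBB.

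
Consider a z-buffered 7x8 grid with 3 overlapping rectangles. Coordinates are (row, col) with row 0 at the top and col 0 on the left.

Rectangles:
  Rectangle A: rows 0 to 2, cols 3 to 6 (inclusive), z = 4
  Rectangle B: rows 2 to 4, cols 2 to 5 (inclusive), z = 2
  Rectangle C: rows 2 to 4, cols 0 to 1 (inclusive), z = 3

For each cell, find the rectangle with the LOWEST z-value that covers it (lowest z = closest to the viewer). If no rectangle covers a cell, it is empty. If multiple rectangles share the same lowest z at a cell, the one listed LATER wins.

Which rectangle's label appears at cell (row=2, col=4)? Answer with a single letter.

Answer: B

Derivation:
Check cell (2,4):
  A: rows 0-2 cols 3-6 z=4 -> covers; best now A (z=4)
  B: rows 2-4 cols 2-5 z=2 -> covers; best now B (z=2)
  C: rows 2-4 cols 0-1 -> outside (col miss)
Winner: B at z=2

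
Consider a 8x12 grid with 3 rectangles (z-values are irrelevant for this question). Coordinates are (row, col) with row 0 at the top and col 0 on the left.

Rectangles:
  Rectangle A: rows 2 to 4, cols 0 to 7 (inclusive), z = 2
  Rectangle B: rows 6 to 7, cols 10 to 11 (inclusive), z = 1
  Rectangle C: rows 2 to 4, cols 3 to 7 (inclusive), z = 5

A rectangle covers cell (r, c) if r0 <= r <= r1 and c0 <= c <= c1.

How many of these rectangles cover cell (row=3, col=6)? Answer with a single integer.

Answer: 2

Derivation:
Check cell (3,6):
  A: rows 2-4 cols 0-7 -> covers
  B: rows 6-7 cols 10-11 -> outside (row miss)
  C: rows 2-4 cols 3-7 -> covers
Count covering = 2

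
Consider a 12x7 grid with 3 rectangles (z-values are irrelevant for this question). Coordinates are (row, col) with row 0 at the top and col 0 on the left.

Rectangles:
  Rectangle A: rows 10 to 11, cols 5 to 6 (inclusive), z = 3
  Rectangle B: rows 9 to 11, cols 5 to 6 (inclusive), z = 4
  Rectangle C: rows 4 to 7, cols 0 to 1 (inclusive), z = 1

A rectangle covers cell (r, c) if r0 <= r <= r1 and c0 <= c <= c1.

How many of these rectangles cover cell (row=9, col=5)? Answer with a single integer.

Answer: 1

Derivation:
Check cell (9,5):
  A: rows 10-11 cols 5-6 -> outside (row miss)
  B: rows 9-11 cols 5-6 -> covers
  C: rows 4-7 cols 0-1 -> outside (row miss)
Count covering = 1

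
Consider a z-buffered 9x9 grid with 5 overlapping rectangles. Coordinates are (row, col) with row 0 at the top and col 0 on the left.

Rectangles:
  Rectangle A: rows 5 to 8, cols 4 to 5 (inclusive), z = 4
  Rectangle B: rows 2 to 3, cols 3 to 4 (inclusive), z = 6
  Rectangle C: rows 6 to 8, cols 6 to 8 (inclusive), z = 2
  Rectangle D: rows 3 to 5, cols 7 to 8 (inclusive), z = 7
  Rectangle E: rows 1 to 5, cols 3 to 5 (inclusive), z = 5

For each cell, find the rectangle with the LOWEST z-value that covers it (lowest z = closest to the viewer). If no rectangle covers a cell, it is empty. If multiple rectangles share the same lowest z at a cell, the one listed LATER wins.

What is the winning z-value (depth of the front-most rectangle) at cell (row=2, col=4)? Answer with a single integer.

Check cell (2,4):
  A: rows 5-8 cols 4-5 -> outside (row miss)
  B: rows 2-3 cols 3-4 z=6 -> covers; best now B (z=6)
  C: rows 6-8 cols 6-8 -> outside (row miss)
  D: rows 3-5 cols 7-8 -> outside (row miss)
  E: rows 1-5 cols 3-5 z=5 -> covers; best now E (z=5)
Winner: E at z=5

Answer: 5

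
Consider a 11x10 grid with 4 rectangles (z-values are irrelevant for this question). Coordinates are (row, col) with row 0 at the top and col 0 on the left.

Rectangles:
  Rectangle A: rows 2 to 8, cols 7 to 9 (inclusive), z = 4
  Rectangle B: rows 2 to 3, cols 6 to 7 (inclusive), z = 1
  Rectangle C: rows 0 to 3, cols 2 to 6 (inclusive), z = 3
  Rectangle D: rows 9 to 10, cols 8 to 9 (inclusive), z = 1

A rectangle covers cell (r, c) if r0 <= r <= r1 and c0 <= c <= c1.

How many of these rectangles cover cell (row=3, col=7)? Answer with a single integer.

Answer: 2

Derivation:
Check cell (3,7):
  A: rows 2-8 cols 7-9 -> covers
  B: rows 2-3 cols 6-7 -> covers
  C: rows 0-3 cols 2-6 -> outside (col miss)
  D: rows 9-10 cols 8-9 -> outside (row miss)
Count covering = 2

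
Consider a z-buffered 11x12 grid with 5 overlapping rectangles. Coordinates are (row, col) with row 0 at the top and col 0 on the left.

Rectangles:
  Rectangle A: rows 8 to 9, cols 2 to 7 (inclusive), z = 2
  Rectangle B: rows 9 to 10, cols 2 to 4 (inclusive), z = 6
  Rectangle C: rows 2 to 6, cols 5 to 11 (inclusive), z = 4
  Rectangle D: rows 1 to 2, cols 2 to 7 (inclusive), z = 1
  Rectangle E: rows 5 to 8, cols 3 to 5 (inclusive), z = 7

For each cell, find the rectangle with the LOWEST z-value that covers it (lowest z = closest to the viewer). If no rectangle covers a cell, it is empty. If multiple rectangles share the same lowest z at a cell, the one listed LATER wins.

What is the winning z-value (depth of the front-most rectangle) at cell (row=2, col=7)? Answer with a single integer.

Check cell (2,7):
  A: rows 8-9 cols 2-7 -> outside (row miss)
  B: rows 9-10 cols 2-4 -> outside (row miss)
  C: rows 2-6 cols 5-11 z=4 -> covers; best now C (z=4)
  D: rows 1-2 cols 2-7 z=1 -> covers; best now D (z=1)
  E: rows 5-8 cols 3-5 -> outside (row miss)
Winner: D at z=1

Answer: 1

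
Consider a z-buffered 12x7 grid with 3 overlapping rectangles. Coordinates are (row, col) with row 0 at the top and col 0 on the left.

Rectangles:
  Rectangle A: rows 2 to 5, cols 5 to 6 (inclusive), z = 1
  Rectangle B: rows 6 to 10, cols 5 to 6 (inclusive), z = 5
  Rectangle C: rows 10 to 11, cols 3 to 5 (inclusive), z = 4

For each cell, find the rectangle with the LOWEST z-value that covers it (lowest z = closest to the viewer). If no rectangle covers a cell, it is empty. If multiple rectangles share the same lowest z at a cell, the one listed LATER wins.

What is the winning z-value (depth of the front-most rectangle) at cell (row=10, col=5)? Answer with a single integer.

Answer: 4

Derivation:
Check cell (10,5):
  A: rows 2-5 cols 5-6 -> outside (row miss)
  B: rows 6-10 cols 5-6 z=5 -> covers; best now B (z=5)
  C: rows 10-11 cols 3-5 z=4 -> covers; best now C (z=4)
Winner: C at z=4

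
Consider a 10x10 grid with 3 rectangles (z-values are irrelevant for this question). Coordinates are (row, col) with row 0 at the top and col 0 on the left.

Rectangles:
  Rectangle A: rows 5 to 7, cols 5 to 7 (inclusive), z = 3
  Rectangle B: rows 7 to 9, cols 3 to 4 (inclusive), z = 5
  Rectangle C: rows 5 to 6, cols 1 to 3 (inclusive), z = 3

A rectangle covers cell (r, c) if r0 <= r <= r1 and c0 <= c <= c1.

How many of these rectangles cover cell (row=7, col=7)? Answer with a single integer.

Answer: 1

Derivation:
Check cell (7,7):
  A: rows 5-7 cols 5-7 -> covers
  B: rows 7-9 cols 3-4 -> outside (col miss)
  C: rows 5-6 cols 1-3 -> outside (row miss)
Count covering = 1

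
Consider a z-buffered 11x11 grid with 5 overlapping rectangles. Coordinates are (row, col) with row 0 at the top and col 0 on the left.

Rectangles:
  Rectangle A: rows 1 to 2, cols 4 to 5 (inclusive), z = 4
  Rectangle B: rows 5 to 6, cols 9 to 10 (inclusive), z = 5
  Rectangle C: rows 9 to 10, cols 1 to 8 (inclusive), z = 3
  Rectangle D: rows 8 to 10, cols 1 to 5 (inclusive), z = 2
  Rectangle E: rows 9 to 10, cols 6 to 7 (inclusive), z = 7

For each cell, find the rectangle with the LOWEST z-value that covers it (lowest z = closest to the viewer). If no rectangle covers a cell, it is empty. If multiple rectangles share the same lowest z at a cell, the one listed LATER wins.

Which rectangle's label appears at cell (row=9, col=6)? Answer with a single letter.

Answer: C

Derivation:
Check cell (9,6):
  A: rows 1-2 cols 4-5 -> outside (row miss)
  B: rows 5-6 cols 9-10 -> outside (row miss)
  C: rows 9-10 cols 1-8 z=3 -> covers; best now C (z=3)
  D: rows 8-10 cols 1-5 -> outside (col miss)
  E: rows 9-10 cols 6-7 z=7 -> covers; best now C (z=3)
Winner: C at z=3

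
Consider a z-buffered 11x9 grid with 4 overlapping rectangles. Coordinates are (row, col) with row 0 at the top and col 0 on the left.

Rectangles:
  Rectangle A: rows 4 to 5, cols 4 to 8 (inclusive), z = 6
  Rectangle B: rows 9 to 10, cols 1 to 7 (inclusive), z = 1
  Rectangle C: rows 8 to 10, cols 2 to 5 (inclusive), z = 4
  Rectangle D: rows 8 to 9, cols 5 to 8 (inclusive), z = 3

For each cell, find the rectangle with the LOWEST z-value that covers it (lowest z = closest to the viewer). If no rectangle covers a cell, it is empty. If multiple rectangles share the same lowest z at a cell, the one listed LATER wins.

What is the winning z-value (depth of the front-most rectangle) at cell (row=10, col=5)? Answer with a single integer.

Answer: 1

Derivation:
Check cell (10,5):
  A: rows 4-5 cols 4-8 -> outside (row miss)
  B: rows 9-10 cols 1-7 z=1 -> covers; best now B (z=1)
  C: rows 8-10 cols 2-5 z=4 -> covers; best now B (z=1)
  D: rows 8-9 cols 5-8 -> outside (row miss)
Winner: B at z=1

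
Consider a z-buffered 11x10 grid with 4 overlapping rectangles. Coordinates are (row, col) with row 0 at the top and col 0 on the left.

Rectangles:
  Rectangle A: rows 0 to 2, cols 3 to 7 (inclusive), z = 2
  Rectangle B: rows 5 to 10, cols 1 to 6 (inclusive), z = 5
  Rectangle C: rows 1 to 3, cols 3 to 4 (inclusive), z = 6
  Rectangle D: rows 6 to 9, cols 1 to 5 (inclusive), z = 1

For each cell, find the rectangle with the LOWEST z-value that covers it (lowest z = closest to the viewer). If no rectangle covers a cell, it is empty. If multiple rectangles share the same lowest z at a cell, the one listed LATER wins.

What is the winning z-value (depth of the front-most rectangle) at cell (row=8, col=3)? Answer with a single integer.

Answer: 1

Derivation:
Check cell (8,3):
  A: rows 0-2 cols 3-7 -> outside (row miss)
  B: rows 5-10 cols 1-6 z=5 -> covers; best now B (z=5)
  C: rows 1-3 cols 3-4 -> outside (row miss)
  D: rows 6-9 cols 1-5 z=1 -> covers; best now D (z=1)
Winner: D at z=1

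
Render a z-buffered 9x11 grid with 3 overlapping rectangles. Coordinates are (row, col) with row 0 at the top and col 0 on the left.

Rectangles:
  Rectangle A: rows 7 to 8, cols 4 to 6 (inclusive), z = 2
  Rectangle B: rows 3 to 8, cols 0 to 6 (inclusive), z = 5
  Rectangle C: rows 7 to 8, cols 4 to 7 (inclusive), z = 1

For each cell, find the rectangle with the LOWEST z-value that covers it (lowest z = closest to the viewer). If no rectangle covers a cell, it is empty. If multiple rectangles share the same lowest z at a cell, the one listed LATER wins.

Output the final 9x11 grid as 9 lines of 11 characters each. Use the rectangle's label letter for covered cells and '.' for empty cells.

...........
...........
...........
BBBBBBB....
BBBBBBB....
BBBBBBB....
BBBBBBB....
BBBBCCCC...
BBBBCCCC...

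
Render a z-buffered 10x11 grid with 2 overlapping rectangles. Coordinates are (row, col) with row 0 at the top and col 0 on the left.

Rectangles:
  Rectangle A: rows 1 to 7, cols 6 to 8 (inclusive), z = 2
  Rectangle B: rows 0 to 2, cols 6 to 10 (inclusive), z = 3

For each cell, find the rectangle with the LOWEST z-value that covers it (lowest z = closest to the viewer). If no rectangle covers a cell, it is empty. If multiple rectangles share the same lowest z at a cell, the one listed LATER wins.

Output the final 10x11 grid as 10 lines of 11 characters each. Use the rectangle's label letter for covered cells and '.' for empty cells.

......BBBBB
......AAABB
......AAABB
......AAA..
......AAA..
......AAA..
......AAA..
......AAA..
...........
...........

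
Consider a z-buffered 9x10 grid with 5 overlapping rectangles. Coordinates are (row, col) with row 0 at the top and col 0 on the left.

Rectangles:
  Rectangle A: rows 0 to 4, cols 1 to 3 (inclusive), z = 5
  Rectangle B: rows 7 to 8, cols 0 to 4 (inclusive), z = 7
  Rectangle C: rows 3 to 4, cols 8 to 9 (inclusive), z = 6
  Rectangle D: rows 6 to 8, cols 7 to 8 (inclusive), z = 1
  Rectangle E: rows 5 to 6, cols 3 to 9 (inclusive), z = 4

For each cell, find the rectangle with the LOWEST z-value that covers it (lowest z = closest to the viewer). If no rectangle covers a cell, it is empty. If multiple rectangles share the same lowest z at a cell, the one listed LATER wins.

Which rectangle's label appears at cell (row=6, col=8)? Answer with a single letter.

Answer: D

Derivation:
Check cell (6,8):
  A: rows 0-4 cols 1-3 -> outside (row miss)
  B: rows 7-8 cols 0-4 -> outside (row miss)
  C: rows 3-4 cols 8-9 -> outside (row miss)
  D: rows 6-8 cols 7-8 z=1 -> covers; best now D (z=1)
  E: rows 5-6 cols 3-9 z=4 -> covers; best now D (z=1)
Winner: D at z=1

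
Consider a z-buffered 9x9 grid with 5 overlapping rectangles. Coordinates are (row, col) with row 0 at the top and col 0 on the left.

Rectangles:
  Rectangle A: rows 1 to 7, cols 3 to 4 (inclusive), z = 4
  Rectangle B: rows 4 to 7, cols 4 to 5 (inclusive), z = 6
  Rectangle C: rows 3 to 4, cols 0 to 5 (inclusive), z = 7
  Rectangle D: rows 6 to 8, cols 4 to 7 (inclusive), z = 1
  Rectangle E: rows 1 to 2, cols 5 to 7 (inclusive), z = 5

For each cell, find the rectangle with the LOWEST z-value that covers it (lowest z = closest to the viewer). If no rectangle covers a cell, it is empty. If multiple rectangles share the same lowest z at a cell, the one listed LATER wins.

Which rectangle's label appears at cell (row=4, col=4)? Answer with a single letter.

Answer: A

Derivation:
Check cell (4,4):
  A: rows 1-7 cols 3-4 z=4 -> covers; best now A (z=4)
  B: rows 4-7 cols 4-5 z=6 -> covers; best now A (z=4)
  C: rows 3-4 cols 0-5 z=7 -> covers; best now A (z=4)
  D: rows 6-8 cols 4-7 -> outside (row miss)
  E: rows 1-2 cols 5-7 -> outside (row miss)
Winner: A at z=4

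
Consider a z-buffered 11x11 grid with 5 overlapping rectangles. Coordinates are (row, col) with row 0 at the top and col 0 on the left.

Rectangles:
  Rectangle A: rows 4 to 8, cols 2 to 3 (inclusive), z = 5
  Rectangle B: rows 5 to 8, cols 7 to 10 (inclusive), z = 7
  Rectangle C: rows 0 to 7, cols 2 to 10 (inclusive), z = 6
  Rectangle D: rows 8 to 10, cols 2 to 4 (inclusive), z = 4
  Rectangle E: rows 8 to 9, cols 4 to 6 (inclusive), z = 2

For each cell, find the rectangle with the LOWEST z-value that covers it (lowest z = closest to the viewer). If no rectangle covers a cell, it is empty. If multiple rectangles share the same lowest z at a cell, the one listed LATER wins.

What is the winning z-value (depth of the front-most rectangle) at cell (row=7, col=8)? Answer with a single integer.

Answer: 6

Derivation:
Check cell (7,8):
  A: rows 4-8 cols 2-3 -> outside (col miss)
  B: rows 5-8 cols 7-10 z=7 -> covers; best now B (z=7)
  C: rows 0-7 cols 2-10 z=6 -> covers; best now C (z=6)
  D: rows 8-10 cols 2-4 -> outside (row miss)
  E: rows 8-9 cols 4-6 -> outside (row miss)
Winner: C at z=6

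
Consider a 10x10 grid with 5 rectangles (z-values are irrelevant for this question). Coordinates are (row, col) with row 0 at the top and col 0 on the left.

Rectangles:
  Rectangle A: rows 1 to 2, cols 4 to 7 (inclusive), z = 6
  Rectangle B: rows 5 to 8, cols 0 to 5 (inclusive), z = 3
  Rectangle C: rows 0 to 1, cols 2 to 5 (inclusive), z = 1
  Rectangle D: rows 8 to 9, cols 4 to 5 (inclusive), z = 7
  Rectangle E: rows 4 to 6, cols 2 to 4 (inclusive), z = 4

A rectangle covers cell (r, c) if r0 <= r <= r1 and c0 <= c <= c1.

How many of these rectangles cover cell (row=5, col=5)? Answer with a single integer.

Answer: 1

Derivation:
Check cell (5,5):
  A: rows 1-2 cols 4-7 -> outside (row miss)
  B: rows 5-8 cols 0-5 -> covers
  C: rows 0-1 cols 2-5 -> outside (row miss)
  D: rows 8-9 cols 4-5 -> outside (row miss)
  E: rows 4-6 cols 2-4 -> outside (col miss)
Count covering = 1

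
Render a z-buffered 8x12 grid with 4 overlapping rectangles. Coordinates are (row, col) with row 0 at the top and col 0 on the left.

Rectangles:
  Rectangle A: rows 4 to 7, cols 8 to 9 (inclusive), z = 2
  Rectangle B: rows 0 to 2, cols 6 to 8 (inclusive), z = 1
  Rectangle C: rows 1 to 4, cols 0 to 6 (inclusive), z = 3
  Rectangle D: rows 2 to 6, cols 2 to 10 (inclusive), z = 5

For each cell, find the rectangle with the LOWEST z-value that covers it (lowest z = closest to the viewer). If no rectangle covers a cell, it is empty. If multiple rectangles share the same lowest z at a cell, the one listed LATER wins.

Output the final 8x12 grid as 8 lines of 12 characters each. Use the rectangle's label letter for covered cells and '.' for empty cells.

......BBB...
CCCCCCBBB...
CCCCCCBBBDD.
CCCCCCCDDDD.
CCCCCCCDAAD.
..DDDDDDAAD.
..DDDDDDAAD.
........AA..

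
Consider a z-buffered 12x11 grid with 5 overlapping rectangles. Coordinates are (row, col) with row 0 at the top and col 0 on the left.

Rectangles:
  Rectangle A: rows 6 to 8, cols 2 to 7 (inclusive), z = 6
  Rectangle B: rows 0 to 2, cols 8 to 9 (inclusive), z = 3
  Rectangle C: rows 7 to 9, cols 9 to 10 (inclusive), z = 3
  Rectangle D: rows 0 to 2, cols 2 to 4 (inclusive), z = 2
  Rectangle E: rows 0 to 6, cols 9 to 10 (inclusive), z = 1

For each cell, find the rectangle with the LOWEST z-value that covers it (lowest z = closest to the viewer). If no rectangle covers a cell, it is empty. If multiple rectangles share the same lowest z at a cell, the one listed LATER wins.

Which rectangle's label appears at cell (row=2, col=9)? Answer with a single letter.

Answer: E

Derivation:
Check cell (2,9):
  A: rows 6-8 cols 2-7 -> outside (row miss)
  B: rows 0-2 cols 8-9 z=3 -> covers; best now B (z=3)
  C: rows 7-9 cols 9-10 -> outside (row miss)
  D: rows 0-2 cols 2-4 -> outside (col miss)
  E: rows 0-6 cols 9-10 z=1 -> covers; best now E (z=1)
Winner: E at z=1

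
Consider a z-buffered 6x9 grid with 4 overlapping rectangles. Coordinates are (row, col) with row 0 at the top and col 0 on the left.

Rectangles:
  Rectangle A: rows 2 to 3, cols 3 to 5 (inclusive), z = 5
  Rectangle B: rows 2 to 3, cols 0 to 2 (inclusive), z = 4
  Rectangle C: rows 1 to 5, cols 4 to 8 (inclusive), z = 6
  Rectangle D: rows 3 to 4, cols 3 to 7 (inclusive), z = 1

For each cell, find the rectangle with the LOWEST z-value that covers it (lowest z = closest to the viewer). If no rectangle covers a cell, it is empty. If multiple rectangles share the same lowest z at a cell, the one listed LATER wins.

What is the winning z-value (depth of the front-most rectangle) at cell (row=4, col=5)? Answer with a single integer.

Check cell (4,5):
  A: rows 2-3 cols 3-5 -> outside (row miss)
  B: rows 2-3 cols 0-2 -> outside (row miss)
  C: rows 1-5 cols 4-8 z=6 -> covers; best now C (z=6)
  D: rows 3-4 cols 3-7 z=1 -> covers; best now D (z=1)
Winner: D at z=1

Answer: 1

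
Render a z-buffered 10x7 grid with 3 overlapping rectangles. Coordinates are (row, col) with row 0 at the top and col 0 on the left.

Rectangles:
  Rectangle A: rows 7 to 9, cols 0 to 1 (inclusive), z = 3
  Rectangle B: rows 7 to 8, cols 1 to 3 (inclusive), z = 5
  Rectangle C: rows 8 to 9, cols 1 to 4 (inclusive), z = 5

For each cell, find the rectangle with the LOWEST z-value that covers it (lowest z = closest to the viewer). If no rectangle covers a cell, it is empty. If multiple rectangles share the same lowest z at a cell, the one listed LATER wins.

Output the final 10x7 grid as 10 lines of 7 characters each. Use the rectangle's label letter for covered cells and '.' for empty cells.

.......
.......
.......
.......
.......
.......
.......
AABB...
AACCC..
AACCC..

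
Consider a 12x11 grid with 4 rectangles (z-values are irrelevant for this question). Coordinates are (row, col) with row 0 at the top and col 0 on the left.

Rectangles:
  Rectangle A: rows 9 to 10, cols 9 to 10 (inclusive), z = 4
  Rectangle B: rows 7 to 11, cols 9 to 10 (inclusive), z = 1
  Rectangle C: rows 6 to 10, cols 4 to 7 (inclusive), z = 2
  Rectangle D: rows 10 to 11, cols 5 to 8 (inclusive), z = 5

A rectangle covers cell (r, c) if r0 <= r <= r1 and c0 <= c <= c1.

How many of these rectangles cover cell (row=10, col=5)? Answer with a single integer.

Check cell (10,5):
  A: rows 9-10 cols 9-10 -> outside (col miss)
  B: rows 7-11 cols 9-10 -> outside (col miss)
  C: rows 6-10 cols 4-7 -> covers
  D: rows 10-11 cols 5-8 -> covers
Count covering = 2

Answer: 2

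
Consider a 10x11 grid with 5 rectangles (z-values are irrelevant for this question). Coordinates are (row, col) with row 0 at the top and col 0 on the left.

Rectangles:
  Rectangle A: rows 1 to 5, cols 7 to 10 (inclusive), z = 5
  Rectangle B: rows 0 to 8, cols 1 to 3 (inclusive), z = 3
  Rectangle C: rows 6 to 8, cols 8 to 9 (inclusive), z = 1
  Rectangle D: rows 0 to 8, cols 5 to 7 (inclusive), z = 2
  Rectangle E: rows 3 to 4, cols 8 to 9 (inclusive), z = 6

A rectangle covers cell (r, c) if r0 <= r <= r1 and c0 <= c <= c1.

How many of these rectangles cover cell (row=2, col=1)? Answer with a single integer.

Check cell (2,1):
  A: rows 1-5 cols 7-10 -> outside (col miss)
  B: rows 0-8 cols 1-3 -> covers
  C: rows 6-8 cols 8-9 -> outside (row miss)
  D: rows 0-8 cols 5-7 -> outside (col miss)
  E: rows 3-4 cols 8-9 -> outside (row miss)
Count covering = 1

Answer: 1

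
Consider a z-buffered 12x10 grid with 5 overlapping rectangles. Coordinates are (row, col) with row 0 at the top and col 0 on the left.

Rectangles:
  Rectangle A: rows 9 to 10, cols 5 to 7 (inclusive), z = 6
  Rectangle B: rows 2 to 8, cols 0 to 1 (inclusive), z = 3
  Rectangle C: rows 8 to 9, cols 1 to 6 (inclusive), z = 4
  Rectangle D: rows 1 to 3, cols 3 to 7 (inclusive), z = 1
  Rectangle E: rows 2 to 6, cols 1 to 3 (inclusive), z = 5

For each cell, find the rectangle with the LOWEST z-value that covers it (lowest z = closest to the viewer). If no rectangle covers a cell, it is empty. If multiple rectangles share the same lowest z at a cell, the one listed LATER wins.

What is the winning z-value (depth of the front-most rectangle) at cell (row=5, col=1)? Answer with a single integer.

Answer: 3

Derivation:
Check cell (5,1):
  A: rows 9-10 cols 5-7 -> outside (row miss)
  B: rows 2-8 cols 0-1 z=3 -> covers; best now B (z=3)
  C: rows 8-9 cols 1-6 -> outside (row miss)
  D: rows 1-3 cols 3-7 -> outside (row miss)
  E: rows 2-6 cols 1-3 z=5 -> covers; best now B (z=3)
Winner: B at z=3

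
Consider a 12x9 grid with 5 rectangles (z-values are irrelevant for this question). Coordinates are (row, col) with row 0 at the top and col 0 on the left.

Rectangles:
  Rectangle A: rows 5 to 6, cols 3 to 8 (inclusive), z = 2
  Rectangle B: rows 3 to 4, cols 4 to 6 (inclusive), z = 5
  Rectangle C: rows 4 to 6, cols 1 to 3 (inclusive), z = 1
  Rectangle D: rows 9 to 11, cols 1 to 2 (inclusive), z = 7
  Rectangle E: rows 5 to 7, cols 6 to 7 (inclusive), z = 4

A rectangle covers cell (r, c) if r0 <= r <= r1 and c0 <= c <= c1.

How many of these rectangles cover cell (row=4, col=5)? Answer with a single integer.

Check cell (4,5):
  A: rows 5-6 cols 3-8 -> outside (row miss)
  B: rows 3-4 cols 4-6 -> covers
  C: rows 4-6 cols 1-3 -> outside (col miss)
  D: rows 9-11 cols 1-2 -> outside (row miss)
  E: rows 5-7 cols 6-7 -> outside (row miss)
Count covering = 1

Answer: 1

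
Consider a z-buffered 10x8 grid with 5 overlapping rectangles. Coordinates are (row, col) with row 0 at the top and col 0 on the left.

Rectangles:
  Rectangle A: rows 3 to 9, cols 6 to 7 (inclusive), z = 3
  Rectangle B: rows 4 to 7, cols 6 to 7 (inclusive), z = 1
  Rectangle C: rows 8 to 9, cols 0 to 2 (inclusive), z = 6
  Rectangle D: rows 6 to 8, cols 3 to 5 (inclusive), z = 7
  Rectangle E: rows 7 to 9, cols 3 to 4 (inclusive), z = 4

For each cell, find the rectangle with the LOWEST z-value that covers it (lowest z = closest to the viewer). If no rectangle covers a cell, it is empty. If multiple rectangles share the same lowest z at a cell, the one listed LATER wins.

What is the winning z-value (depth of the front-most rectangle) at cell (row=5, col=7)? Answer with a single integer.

Answer: 1

Derivation:
Check cell (5,7):
  A: rows 3-9 cols 6-7 z=3 -> covers; best now A (z=3)
  B: rows 4-7 cols 6-7 z=1 -> covers; best now B (z=1)
  C: rows 8-9 cols 0-2 -> outside (row miss)
  D: rows 6-8 cols 3-5 -> outside (row miss)
  E: rows 7-9 cols 3-4 -> outside (row miss)
Winner: B at z=1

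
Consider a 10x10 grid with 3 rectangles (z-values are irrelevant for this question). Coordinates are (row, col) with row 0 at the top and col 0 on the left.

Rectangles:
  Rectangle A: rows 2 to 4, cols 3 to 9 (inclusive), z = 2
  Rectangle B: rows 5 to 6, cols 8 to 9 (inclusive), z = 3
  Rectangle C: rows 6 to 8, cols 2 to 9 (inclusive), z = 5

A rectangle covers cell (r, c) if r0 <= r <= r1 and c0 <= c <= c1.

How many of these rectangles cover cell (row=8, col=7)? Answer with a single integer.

Check cell (8,7):
  A: rows 2-4 cols 3-9 -> outside (row miss)
  B: rows 5-6 cols 8-9 -> outside (row miss)
  C: rows 6-8 cols 2-9 -> covers
Count covering = 1

Answer: 1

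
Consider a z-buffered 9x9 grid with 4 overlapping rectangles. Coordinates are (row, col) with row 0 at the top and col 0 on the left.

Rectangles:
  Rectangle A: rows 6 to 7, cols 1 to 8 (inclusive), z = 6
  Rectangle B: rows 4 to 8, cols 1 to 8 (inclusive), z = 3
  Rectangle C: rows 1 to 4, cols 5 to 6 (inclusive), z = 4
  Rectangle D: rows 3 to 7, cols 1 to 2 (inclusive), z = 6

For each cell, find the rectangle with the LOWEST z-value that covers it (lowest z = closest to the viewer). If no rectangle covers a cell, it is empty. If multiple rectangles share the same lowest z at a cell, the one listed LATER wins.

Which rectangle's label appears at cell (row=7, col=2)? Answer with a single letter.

Answer: B

Derivation:
Check cell (7,2):
  A: rows 6-7 cols 1-8 z=6 -> covers; best now A (z=6)
  B: rows 4-8 cols 1-8 z=3 -> covers; best now B (z=3)
  C: rows 1-4 cols 5-6 -> outside (row miss)
  D: rows 3-7 cols 1-2 z=6 -> covers; best now B (z=3)
Winner: B at z=3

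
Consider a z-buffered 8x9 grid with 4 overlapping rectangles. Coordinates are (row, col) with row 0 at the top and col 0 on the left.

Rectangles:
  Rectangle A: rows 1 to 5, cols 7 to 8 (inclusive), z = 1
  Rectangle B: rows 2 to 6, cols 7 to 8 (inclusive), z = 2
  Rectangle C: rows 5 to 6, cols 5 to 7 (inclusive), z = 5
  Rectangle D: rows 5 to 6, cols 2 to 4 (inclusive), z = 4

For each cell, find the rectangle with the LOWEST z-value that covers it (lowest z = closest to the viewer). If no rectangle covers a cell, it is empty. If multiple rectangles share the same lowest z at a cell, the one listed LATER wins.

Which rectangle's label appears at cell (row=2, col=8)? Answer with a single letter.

Check cell (2,8):
  A: rows 1-5 cols 7-8 z=1 -> covers; best now A (z=1)
  B: rows 2-6 cols 7-8 z=2 -> covers; best now A (z=1)
  C: rows 5-6 cols 5-7 -> outside (row miss)
  D: rows 5-6 cols 2-4 -> outside (row miss)
Winner: A at z=1

Answer: A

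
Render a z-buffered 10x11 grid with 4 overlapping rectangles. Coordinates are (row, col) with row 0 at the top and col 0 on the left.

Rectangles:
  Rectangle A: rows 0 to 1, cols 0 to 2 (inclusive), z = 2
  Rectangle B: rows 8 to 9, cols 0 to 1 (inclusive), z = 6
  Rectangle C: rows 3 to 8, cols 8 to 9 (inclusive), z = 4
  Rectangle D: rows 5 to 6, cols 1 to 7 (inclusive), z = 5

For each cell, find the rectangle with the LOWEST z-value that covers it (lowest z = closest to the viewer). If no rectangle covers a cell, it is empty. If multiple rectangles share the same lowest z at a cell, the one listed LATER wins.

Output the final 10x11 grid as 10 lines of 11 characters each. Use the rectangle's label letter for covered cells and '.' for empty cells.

AAA........
AAA........
...........
........CC.
........CC.
.DDDDDDDCC.
.DDDDDDDCC.
........CC.
BB......CC.
BB.........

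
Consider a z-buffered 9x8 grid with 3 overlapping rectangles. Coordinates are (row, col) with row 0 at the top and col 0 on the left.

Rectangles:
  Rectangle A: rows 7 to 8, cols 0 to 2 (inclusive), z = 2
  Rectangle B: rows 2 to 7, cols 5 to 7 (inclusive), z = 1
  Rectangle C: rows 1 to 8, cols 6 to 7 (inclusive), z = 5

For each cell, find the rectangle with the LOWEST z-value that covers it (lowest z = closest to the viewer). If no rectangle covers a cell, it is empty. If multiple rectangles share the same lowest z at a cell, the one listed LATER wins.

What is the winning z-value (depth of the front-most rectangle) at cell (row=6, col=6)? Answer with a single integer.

Answer: 1

Derivation:
Check cell (6,6):
  A: rows 7-8 cols 0-2 -> outside (row miss)
  B: rows 2-7 cols 5-7 z=1 -> covers; best now B (z=1)
  C: rows 1-8 cols 6-7 z=5 -> covers; best now B (z=1)
Winner: B at z=1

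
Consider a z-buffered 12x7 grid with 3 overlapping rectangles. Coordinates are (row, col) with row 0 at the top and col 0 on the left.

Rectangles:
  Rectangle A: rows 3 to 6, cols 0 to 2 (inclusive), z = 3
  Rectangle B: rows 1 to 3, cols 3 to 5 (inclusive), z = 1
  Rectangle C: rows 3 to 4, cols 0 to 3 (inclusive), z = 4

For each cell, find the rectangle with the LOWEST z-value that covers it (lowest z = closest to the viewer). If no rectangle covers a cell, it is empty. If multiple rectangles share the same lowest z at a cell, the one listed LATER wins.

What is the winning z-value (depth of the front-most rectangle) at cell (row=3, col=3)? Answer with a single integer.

Answer: 1

Derivation:
Check cell (3,3):
  A: rows 3-6 cols 0-2 -> outside (col miss)
  B: rows 1-3 cols 3-5 z=1 -> covers; best now B (z=1)
  C: rows 3-4 cols 0-3 z=4 -> covers; best now B (z=1)
Winner: B at z=1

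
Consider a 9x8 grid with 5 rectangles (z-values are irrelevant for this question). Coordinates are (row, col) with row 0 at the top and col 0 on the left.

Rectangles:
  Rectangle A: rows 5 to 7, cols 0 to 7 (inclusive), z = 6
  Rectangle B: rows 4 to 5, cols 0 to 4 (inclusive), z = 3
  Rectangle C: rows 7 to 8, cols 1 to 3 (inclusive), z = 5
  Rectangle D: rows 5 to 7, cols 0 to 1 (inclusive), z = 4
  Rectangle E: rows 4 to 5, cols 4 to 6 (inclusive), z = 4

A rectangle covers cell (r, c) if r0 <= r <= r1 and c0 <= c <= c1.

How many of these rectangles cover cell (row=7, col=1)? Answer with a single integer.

Check cell (7,1):
  A: rows 5-7 cols 0-7 -> covers
  B: rows 4-5 cols 0-4 -> outside (row miss)
  C: rows 7-8 cols 1-3 -> covers
  D: rows 5-7 cols 0-1 -> covers
  E: rows 4-5 cols 4-6 -> outside (row miss)
Count covering = 3

Answer: 3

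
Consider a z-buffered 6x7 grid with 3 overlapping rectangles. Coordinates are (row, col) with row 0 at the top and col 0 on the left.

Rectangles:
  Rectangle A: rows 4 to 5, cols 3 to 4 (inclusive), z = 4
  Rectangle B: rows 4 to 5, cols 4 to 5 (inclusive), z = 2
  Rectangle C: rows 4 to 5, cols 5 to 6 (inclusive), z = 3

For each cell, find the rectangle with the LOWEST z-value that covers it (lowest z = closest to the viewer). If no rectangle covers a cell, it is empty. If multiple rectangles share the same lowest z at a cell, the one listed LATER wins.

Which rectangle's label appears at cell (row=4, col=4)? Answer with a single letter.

Check cell (4,4):
  A: rows 4-5 cols 3-4 z=4 -> covers; best now A (z=4)
  B: rows 4-5 cols 4-5 z=2 -> covers; best now B (z=2)
  C: rows 4-5 cols 5-6 -> outside (col miss)
Winner: B at z=2

Answer: B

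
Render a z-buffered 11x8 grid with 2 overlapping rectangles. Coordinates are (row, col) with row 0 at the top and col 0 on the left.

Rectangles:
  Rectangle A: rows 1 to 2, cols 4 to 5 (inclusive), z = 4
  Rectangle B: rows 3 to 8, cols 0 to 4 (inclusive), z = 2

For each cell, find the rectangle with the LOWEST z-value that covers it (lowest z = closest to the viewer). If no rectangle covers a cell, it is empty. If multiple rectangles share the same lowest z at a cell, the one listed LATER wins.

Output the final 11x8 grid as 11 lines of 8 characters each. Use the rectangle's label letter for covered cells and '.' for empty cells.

........
....AA..
....AA..
BBBBB...
BBBBB...
BBBBB...
BBBBB...
BBBBB...
BBBBB...
........
........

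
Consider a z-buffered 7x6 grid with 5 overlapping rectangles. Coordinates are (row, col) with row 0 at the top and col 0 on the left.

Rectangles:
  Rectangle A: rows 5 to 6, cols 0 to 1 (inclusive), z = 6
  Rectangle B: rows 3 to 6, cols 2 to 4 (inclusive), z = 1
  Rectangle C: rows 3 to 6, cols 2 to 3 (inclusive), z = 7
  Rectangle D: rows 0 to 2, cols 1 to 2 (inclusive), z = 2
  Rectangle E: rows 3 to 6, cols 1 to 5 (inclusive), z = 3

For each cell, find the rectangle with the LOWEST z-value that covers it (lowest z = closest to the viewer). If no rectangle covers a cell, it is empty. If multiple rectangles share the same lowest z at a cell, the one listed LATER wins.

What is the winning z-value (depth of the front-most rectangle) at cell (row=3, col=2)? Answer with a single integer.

Check cell (3,2):
  A: rows 5-6 cols 0-1 -> outside (row miss)
  B: rows 3-6 cols 2-4 z=1 -> covers; best now B (z=1)
  C: rows 3-6 cols 2-3 z=7 -> covers; best now B (z=1)
  D: rows 0-2 cols 1-2 -> outside (row miss)
  E: rows 3-6 cols 1-5 z=3 -> covers; best now B (z=1)
Winner: B at z=1

Answer: 1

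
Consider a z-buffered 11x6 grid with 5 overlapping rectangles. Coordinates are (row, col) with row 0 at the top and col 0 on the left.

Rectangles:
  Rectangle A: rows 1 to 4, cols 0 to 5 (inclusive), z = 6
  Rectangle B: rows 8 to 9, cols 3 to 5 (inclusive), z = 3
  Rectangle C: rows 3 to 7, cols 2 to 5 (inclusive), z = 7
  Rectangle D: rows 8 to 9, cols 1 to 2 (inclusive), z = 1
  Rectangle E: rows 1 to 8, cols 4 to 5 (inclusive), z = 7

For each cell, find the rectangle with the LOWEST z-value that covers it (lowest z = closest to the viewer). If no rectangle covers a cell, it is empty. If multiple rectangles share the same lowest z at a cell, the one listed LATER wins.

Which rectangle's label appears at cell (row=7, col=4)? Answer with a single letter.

Answer: E

Derivation:
Check cell (7,4):
  A: rows 1-4 cols 0-5 -> outside (row miss)
  B: rows 8-9 cols 3-5 -> outside (row miss)
  C: rows 3-7 cols 2-5 z=7 -> covers; best now C (z=7)
  D: rows 8-9 cols 1-2 -> outside (row miss)
  E: rows 1-8 cols 4-5 z=7 -> covers; best now E (z=7)
Winner: E at z=7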